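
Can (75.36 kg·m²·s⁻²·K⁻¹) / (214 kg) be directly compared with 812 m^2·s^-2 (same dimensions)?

Work out the base dimensions of each:
  (75.36 kg·m²·s⁻²·K⁻¹) / (214 kg):  [kg·m²·s⁻²·K⁻¹] / [kg] = m²·s⁻²·K⁻¹
  812 m^2·s^-2:  m²·s⁻²
m²·s⁻²·K⁻¹ ≠ m²·s⁻², so they cannot be added.

No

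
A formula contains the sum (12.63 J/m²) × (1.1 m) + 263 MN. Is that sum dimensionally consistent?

Yes

Expand each in SI base units:
  (12.63 J/m²) × (1.1 m):  [kg·s⁻²] · [m] = kg·m·s⁻²
  263 MN:  N = kg·m·s⁻²
Both are kg·m·s⁻², so they have the same dimensions and can be added.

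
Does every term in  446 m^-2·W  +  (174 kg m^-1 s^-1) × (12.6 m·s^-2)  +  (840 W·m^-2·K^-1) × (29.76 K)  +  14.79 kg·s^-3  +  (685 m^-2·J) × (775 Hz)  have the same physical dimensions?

Yes

Reduce each to base SI dimensions:
  446 m^-2·W:  W·m⁻² = J·s⁻¹·m⁻² = kg·s⁻³
  (174 kg m^-1 s^-1) × (12.6 m·s^-2):  [kg·m⁻¹·s⁻¹] · [m·s⁻²] = kg·s⁻³
  (840 W·m^-2·K^-1) × (29.76 K):  [kg·s⁻³·K⁻¹] · [K] = kg·s⁻³
  14.79 kg·s^-3:  kg·s⁻³
  (685 m^-2·J) × (775 Hz):  [kg·s⁻²] · [s⁻¹] = kg·s⁻³
Every term reduces to kg·s⁻³.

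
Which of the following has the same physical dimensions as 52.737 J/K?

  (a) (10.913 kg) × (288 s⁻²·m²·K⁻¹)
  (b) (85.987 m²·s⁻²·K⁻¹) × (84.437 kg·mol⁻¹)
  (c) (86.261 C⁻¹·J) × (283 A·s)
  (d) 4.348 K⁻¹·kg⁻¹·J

Reference: J·K⁻¹ = N·m·K⁻¹ = kg·m²·s⁻²·K⁻¹.
Each option:
  (a) [kg] · [m²·s⁻²·K⁻¹] = kg·m²·s⁻²·K⁻¹  ← same
  (b) [m²·s⁻²·K⁻¹] · [kg·mol⁻¹] = kg·m²·s⁻²·K⁻¹·mol⁻¹
  (c) [kg·m²·s⁻³·A⁻¹] · [s·A] = kg·m²·s⁻²
  (d) J·kg⁻¹·K⁻¹ = N·m·kg⁻¹·K⁻¹ = m²·s⁻²·K⁻¹
Only (a) matches kg·m²·s⁻²·K⁻¹.

(a)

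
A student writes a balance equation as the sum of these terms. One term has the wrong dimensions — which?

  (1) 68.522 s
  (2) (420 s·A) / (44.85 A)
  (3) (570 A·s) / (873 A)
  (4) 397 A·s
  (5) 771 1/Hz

(4)

In SI base units:
  (1) s
  (2) [s·A] / [A] = s
  (3) [s·A] / [A] = s
  (4) A·s = s·A
  (5) Hz⁻¹ = (s⁻¹)⁻¹ = s
All reduce to s except (4), which is s·A.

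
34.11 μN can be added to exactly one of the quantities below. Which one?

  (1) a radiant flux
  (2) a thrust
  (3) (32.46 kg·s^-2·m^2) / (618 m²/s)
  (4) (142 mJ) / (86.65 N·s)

Reference: N = kg·m·s⁻².
Each option:
  (1) [radiant flux] = kg·m²·s⁻³
  (2) [thrust] = kg·m·s⁻²  ← same
  (3) [kg·m²·s⁻²] / [m²·s⁻¹] = kg·s⁻¹
  (4) [kg·m²·s⁻²] / [kg·m·s⁻¹] = m·s⁻¹
Only (2) matches kg·m·s⁻².

(2)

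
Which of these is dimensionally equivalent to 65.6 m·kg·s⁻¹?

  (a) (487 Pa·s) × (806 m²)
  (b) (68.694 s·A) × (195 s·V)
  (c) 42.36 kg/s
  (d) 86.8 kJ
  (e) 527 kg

(a)

Reference: kg·m·s⁻¹.
Each option:
  (a) [kg·m⁻¹·s⁻¹] · [m²] = kg·m·s⁻¹  ← same
  (b) [s·A] · [kg·m²·s⁻²·A⁻¹] = kg·m²·s⁻¹
  (c) kg·s⁻¹
  (d) J = N·m = kg·m²·s⁻²
  (e) kg
Only (a) matches kg·m·s⁻¹.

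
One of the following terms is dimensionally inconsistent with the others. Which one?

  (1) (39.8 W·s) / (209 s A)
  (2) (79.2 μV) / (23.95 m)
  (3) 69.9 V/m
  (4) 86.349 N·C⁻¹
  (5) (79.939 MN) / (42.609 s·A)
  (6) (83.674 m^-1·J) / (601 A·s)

(1)

Expand each in SI base units:
  (1) [kg·m²·s⁻²] / [s·A] = kg·m²·s⁻³·A⁻¹
  (2) [kg·m²·s⁻³·A⁻¹] / [m] = kg·m·s⁻³·A⁻¹
  (3) V·m⁻¹ = J·C⁻¹·m⁻¹ = kg·m·s⁻³·A⁻¹
  (4) N·C⁻¹ = kg·m·s⁻²·(s·A)⁻¹ = kg·m·s⁻³·A⁻¹
  (5) [kg·m·s⁻²] / [s·A] = kg·m·s⁻³·A⁻¹
  (6) [kg·m·s⁻²] / [s·A] = kg·m·s⁻³·A⁻¹
All reduce to kg·m·s⁻³·A⁻¹ except (1), which is kg·m²·s⁻³·A⁻¹.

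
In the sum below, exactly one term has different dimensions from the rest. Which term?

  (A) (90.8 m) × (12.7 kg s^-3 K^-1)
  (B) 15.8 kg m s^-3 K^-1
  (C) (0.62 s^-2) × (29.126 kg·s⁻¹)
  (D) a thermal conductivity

Work out the base dimensions of each:
  (A) [m] · [kg·s⁻³·K⁻¹] = kg·m·s⁻³·K⁻¹
  (B) kg·m·s⁻³·K⁻¹
  (C) [s⁻²] · [kg·s⁻¹] = kg·s⁻³
  (D) [thermal conductivity] = kg·m·s⁻³·K⁻¹
All reduce to kg·m·s⁻³·K⁻¹ except (C), which is kg·s⁻³.

(C)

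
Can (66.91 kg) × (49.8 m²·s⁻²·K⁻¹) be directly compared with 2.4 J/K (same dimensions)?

Yes

In SI base units:
  (66.91 kg) × (49.8 m²·s⁻²·K⁻¹):  [kg] · [m²·s⁻²·K⁻¹] = kg·m²·s⁻²·K⁻¹
  2.4 J/K:  J·K⁻¹ = N·m·K⁻¹ = kg·m²·s⁻²·K⁻¹
Both are kg·m²·s⁻²·K⁻¹, so they have the same dimensions and can be added.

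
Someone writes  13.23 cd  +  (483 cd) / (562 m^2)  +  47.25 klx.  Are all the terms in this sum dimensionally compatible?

Dimensions:
  13.23 cd:  cd
  (483 cd) / (562 m^2):  [cd] / [m²] = m⁻²·cd
  47.25 klx:  lx = lm·m⁻² = m⁻²·cd
The terms do not share a single dimension (cd vs m⁻²·cd).

No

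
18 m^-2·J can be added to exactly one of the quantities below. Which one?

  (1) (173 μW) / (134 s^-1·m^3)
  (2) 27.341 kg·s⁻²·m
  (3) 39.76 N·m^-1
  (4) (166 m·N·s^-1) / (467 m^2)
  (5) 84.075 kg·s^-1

(3)

Reference: J·m⁻² = N·m·m⁻² = kg·s⁻².
Each option:
  (1) [kg·m²·s⁻³] / [m³·s⁻¹] = kg·m⁻¹·s⁻²
  (2) kg·m·s⁻²
  (3) N·m⁻¹ = kg·m·s⁻²·m⁻¹ = kg·s⁻²  ← same
  (4) [kg·m²·s⁻³] / [m²] = kg·s⁻³
  (5) kg·s⁻¹
Only (3) matches kg·s⁻².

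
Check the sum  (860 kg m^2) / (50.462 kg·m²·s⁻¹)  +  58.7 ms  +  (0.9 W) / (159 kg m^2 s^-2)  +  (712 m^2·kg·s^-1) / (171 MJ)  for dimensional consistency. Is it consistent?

Reduce each to base SI dimensions:
  (860 kg m^2) / (50.462 kg·m²·s⁻¹):  [kg·m²] / [kg·m²·s⁻¹] = s
  58.7 ms:  s
  (0.9 W) / (159 kg m^2 s^-2):  [kg·m²·s⁻³] / [kg·m²·s⁻²] = s⁻¹
  (712 m^2·kg·s^-1) / (171 MJ):  [kg·m²·s⁻¹] / [kg·m²·s⁻²] = s
The terms do not share a single dimension (s vs s⁻¹).

No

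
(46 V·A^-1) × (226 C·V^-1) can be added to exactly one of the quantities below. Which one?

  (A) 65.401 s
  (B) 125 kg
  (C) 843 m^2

(A)

Reference: [kg·m²·s⁻³·A⁻²] · [kg⁻¹·m⁻²·s⁴·A²] = s.
Each option:
  (A) s  ← same
  (B) kg
  (C) m²
Only (A) matches s.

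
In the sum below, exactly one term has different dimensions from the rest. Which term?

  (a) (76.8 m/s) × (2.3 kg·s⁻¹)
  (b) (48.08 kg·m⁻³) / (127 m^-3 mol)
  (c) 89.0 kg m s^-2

In SI base units:
  (a) [m·s⁻¹] · [kg·s⁻¹] = kg·m·s⁻²
  (b) [kg·m⁻³] / [m⁻³·mol] = kg·mol⁻¹
  (c) kg·m·s⁻²
All reduce to kg·m·s⁻² except (b), which is kg·mol⁻¹.

(b)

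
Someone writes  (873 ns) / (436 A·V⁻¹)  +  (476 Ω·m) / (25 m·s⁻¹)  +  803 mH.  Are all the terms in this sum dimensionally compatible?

In SI base units:
  (873 ns) / (436 A·V⁻¹):  [s] / [kg⁻¹·m⁻²·s³·A²] = kg·m²·s⁻²·A⁻²
  (476 Ω·m) / (25 m·s⁻¹):  [kg·m³·s⁻³·A⁻²] / [m·s⁻¹] = kg·m²·s⁻²·A⁻²
  803 mH:  H = V·s·A⁻¹ = kg·m²·s⁻²·A⁻²
Every term reduces to kg·m²·s⁻²·A⁻².

Yes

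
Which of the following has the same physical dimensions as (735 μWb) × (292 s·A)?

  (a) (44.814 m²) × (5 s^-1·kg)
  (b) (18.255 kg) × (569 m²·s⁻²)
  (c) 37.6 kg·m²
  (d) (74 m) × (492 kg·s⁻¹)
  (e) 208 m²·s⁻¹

(a)

Reference: [kg·m²·s⁻²·A⁻¹] · [s·A] = kg·m²·s⁻¹.
Each option:
  (a) [m²] · [kg·s⁻¹] = kg·m²·s⁻¹  ← same
  (b) [kg] · [m²·s⁻²] = kg·m²·s⁻²
  (c) kg·m²
  (d) [m] · [kg·s⁻¹] = kg·m·s⁻¹
  (e) m²·s⁻¹
Only (a) matches kg·m²·s⁻¹.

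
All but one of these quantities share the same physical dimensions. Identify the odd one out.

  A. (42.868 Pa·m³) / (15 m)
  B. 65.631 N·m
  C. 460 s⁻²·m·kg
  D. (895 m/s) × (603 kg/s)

Expand each in SI base units:
  A. [kg·m²·s⁻²] / [m] = kg·m·s⁻²
  B. N·m = kg·m·s⁻²·m = kg·m²·s⁻²
  C. kg·m·s⁻²
  D. [m·s⁻¹] · [kg·s⁻¹] = kg·m·s⁻²
All reduce to kg·m·s⁻² except B., which is kg·m²·s⁻².

B.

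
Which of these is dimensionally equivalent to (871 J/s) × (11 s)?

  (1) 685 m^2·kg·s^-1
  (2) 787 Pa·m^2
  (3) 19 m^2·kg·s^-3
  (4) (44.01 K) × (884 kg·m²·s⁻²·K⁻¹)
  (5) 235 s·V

Reference: [kg·m²·s⁻³] · [s] = kg·m²·s⁻².
Each option:
  (1) kg·m²·s⁻¹
  (2) Pa·m² = N·m⁻²·m² = kg·m·s⁻²
  (3) kg·m²·s⁻³
  (4) [K] · [kg·m²·s⁻²·K⁻¹] = kg·m²·s⁻²  ← same
  (5) V·s = J·C⁻¹·s = kg·m²·s⁻²·A⁻¹
Only (4) matches kg·m²·s⁻².

(4)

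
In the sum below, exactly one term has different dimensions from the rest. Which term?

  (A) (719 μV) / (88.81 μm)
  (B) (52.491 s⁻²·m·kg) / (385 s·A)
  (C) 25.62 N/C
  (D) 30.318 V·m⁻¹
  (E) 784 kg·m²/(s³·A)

(E)

In SI base units:
  (A) [kg·m²·s⁻³·A⁻¹] / [m] = kg·m·s⁻³·A⁻¹
  (B) [kg·m·s⁻²] / [s·A] = kg·m·s⁻³·A⁻¹
  (C) N·C⁻¹ = kg·m·s⁻²·(s·A)⁻¹ = kg·m·s⁻³·A⁻¹
  (D) V·m⁻¹ = J·C⁻¹·m⁻¹ = kg·m·s⁻³·A⁻¹
  (E) kg·m²·s⁻³·A⁻¹
All reduce to kg·m·s⁻³·A⁻¹ except (E), which is kg·m²·s⁻³·A⁻¹.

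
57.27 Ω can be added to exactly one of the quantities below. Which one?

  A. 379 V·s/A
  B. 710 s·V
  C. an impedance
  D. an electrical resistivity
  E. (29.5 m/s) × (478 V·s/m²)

C.

Reference: Ω = V·A⁻¹ = kg·m²·s⁻³·A⁻².
Each option:
  A. V·s·A⁻¹ = J·C⁻¹·s·A⁻¹ = kg·m²·s⁻²·A⁻²
  B. V·s = J·C⁻¹·s = kg·m²·s⁻²·A⁻¹
  C. [impedance] = kg·m²·s⁻³·A⁻²  ← same
  D. [electrical resistivity] = kg·m³·s⁻³·A⁻²
  E. [m·s⁻¹] · [kg·s⁻²·A⁻¹] = kg·m·s⁻³·A⁻¹
Only C. matches kg·m²·s⁻³·A⁻².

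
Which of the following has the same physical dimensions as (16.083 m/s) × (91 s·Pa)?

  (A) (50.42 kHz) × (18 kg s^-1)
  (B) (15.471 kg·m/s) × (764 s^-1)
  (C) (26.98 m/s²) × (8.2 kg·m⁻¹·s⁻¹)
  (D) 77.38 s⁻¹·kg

(A)

Reference: [m·s⁻¹] · [kg·m⁻¹·s⁻¹] = kg·s⁻².
Each option:
  (A) [s⁻¹] · [kg·s⁻¹] = kg·s⁻²  ← same
  (B) [kg·m·s⁻¹] · [s⁻¹] = kg·m·s⁻²
  (C) [m·s⁻²] · [kg·m⁻¹·s⁻¹] = kg·s⁻³
  (D) kg·s⁻¹
Only (A) matches kg·s⁻².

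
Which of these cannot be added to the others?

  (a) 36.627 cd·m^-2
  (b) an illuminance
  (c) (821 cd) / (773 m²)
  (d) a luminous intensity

Reduce each to base SI dimensions:
  (a) cd·m⁻² = m⁻²·cd
  (b) [illuminance] = m⁻²·cd
  (c) [cd] / [m²] = m⁻²·cd
  (d) [luminous intensity] = cd
All reduce to m⁻²·cd except (d), which is cd.

(d)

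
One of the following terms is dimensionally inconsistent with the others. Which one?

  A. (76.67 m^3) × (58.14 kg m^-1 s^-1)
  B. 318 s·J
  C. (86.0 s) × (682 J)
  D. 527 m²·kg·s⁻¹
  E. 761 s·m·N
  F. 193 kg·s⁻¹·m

Reduce each to base SI dimensions:
  A. [m³] · [kg·m⁻¹·s⁻¹] = kg·m²·s⁻¹
  B. J·s = N·m·s = kg·m²·s⁻¹
  C. [s] · [kg·m²·s⁻²] = kg·m²·s⁻¹
  D. kg·m²·s⁻¹
  E. N·m·s = kg·m·s⁻²·m·s = kg·m²·s⁻¹
  F. kg·m·s⁻¹
All reduce to kg·m²·s⁻¹ except F., which is kg·m·s⁻¹.

F.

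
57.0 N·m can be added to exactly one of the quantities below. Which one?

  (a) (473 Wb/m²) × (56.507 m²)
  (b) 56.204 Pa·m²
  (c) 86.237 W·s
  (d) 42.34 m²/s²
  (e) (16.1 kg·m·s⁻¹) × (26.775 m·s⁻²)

(c)

Reference: N·m = kg·m·s⁻²·m = kg·m²·s⁻².
Each option:
  (a) [kg·s⁻²·A⁻¹] · [m²] = kg·m²·s⁻²·A⁻¹
  (b) Pa·m² = N·m⁻²·m² = kg·m·s⁻²
  (c) W·s = J·s⁻¹·s = kg·m²·s⁻²  ← same
  (d) m²·s⁻²
  (e) [kg·m·s⁻¹] · [m·s⁻²] = kg·m²·s⁻³
Only (c) matches kg·m²·s⁻².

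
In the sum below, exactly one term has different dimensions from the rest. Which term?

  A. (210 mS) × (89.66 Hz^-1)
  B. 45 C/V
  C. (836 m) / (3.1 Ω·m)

C.

In SI base units:
  A. [kg⁻¹·m⁻²·s³·A²] · [s] = kg⁻¹·m⁻²·s⁴·A²
  B. C·V⁻¹ = s·A·(J·C⁻¹)⁻¹ = kg⁻¹·m⁻²·s⁴·A²
  C. [m] / [kg·m³·s⁻³·A⁻²] = kg⁻¹·m⁻²·s³·A²
All reduce to kg⁻¹·m⁻²·s⁴·A² except C., which is kg⁻¹·m⁻²·s³·A².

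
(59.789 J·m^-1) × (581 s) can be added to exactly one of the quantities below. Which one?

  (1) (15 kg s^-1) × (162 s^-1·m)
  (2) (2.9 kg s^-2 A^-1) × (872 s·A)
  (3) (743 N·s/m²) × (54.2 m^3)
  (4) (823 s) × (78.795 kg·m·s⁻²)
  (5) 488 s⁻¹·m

(4)

Reference: [kg·m·s⁻²] · [s] = kg·m·s⁻¹.
Each option:
  (1) [kg·s⁻¹] · [m·s⁻¹] = kg·m·s⁻²
  (2) [kg·s⁻²·A⁻¹] · [s·A] = kg·s⁻¹
  (3) [kg·m⁻¹·s⁻¹] · [m³] = kg·m²·s⁻¹
  (4) [s] · [kg·m·s⁻²] = kg·m·s⁻¹  ← same
  (5) m·s⁻¹
Only (4) matches kg·m·s⁻¹.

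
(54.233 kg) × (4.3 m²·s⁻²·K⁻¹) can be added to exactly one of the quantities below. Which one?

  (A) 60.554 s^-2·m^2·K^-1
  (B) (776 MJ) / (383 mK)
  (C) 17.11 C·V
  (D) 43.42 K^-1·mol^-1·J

(B)

Reference: [kg] · [m²·s⁻²·K⁻¹] = kg·m²·s⁻²·K⁻¹.
Each option:
  (A) m²·s⁻²·K⁻¹
  (B) [kg·m²·s⁻²] / [K] = kg·m²·s⁻²·K⁻¹  ← same
  (C) C·V = s·A·J·C⁻¹ = kg·m²·s⁻²
  (D) J·mol⁻¹·K⁻¹ = N·m·mol⁻¹·K⁻¹ = kg·m²·s⁻²·K⁻¹·mol⁻¹
Only (B) matches kg·m²·s⁻²·K⁻¹.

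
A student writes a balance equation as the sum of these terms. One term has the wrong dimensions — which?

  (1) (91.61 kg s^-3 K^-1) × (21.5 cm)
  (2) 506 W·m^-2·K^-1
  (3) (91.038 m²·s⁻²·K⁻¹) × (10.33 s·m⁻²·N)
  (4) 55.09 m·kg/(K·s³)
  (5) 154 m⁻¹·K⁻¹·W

(2)

Work out the base dimensions of each:
  (1) [kg·s⁻³·K⁻¹] · [m] = kg·m·s⁻³·K⁻¹
  (2) W·m⁻²·K⁻¹ = J·s⁻¹·m⁻²·K⁻¹ = kg·s⁻³·K⁻¹
  (3) [m²·s⁻²·K⁻¹] · [kg·m⁻¹·s⁻¹] = kg·m·s⁻³·K⁻¹
  (4) kg·m·s⁻³·K⁻¹
  (5) W·m⁻¹·K⁻¹ = J·s⁻¹·m⁻¹·K⁻¹ = kg·m·s⁻³·K⁻¹
All reduce to kg·m·s⁻³·K⁻¹ except (2), which is kg·s⁻³·K⁻¹.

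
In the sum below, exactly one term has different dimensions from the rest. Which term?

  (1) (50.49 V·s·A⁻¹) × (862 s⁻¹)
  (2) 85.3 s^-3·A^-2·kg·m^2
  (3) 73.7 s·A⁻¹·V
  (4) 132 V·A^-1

(3)

In SI base units:
  (1) [kg·m²·s⁻²·A⁻²] · [s⁻¹] = kg·m²·s⁻³·A⁻²
  (2) kg·m²·s⁻³·A⁻²
  (3) V·s·A⁻¹ = J·C⁻¹·s·A⁻¹ = kg·m²·s⁻²·A⁻²
  (4) V·A⁻¹ = J·C⁻¹·A⁻¹ = kg·m²·s⁻³·A⁻²
All reduce to kg·m²·s⁻³·A⁻² except (3), which is kg·m²·s⁻²·A⁻².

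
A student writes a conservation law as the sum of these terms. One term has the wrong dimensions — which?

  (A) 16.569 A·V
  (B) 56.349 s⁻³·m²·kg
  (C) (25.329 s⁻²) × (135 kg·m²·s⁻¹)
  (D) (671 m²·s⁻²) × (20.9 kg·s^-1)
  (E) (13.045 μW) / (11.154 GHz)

(E)

In SI base units:
  (A) V·A = J·C⁻¹·A = kg·m²·s⁻³
  (B) kg·m²·s⁻³
  (C) [s⁻²] · [kg·m²·s⁻¹] = kg·m²·s⁻³
  (D) [m²·s⁻²] · [kg·s⁻¹] = kg·m²·s⁻³
  (E) [kg·m²·s⁻³] / [s⁻¹] = kg·m²·s⁻²
All reduce to kg·m²·s⁻³ except (E), which is kg·m²·s⁻².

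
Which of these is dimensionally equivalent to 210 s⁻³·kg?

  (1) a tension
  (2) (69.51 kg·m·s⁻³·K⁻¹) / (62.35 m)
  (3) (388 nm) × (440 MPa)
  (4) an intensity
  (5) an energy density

Reference: kg·s⁻³.
Each option:
  (1) [tension] = kg·m·s⁻²
  (2) [kg·m·s⁻³·K⁻¹] / [m] = kg·s⁻³·K⁻¹
  (3) [m] · [kg·m⁻¹·s⁻²] = kg·s⁻²
  (4) [intensity] = kg·s⁻³  ← same
  (5) [energy density] = kg·m⁻¹·s⁻²
Only (4) matches kg·s⁻³.

(4)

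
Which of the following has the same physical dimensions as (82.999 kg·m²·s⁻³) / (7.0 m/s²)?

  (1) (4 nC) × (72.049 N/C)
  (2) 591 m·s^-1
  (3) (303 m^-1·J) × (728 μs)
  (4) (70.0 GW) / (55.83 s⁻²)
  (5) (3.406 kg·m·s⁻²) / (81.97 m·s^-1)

Reference: [kg·m²·s⁻³] / [m·s⁻²] = kg·m·s⁻¹.
Each option:
  (1) [s·A] · [kg·m·s⁻³·A⁻¹] = kg·m·s⁻²
  (2) m·s⁻¹
  (3) [kg·m·s⁻²] · [s] = kg·m·s⁻¹  ← same
  (4) [kg·m²·s⁻³] / [s⁻²] = kg·m²·s⁻¹
  (5) [kg·m·s⁻²] / [m·s⁻¹] = kg·s⁻¹
Only (3) matches kg·m·s⁻¹.

(3)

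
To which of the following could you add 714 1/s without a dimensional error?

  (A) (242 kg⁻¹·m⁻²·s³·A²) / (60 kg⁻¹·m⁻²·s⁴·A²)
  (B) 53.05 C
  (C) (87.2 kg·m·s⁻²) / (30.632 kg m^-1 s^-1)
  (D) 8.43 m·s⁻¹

(A)

Reference: s⁻¹.
Each option:
  (A) [kg⁻¹·m⁻²·s³·A²] / [kg⁻¹·m⁻²·s⁴·A²] = s⁻¹  ← same
  (B) C = s·A
  (C) [kg·m·s⁻²] / [kg·m⁻¹·s⁻¹] = m²·s⁻¹
  (D) m·s⁻¹
Only (A) matches s⁻¹.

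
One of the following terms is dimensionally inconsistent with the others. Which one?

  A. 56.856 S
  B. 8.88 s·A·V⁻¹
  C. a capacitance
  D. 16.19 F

Dimensions:
  A. S = Ω⁻¹ = kg⁻¹·m⁻²·s³·A²
  B. A·s·V⁻¹ = A·s·(J·C⁻¹)⁻¹ = kg⁻¹·m⁻²·s⁴·A²
  C. [capacitance] = kg⁻¹·m⁻²·s⁴·A²
  D. F = C·V⁻¹ = kg⁻¹·m⁻²·s⁴·A²
All reduce to kg⁻¹·m⁻²·s⁴·A² except A., which is kg⁻¹·m⁻²·s³·A².

A.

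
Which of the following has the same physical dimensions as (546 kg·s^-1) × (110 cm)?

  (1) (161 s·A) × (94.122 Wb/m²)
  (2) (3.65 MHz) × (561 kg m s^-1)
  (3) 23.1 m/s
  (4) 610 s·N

Reference: [kg·s⁻¹] · [m] = kg·m·s⁻¹.
Each option:
  (1) [s·A] · [kg·s⁻²·A⁻¹] = kg·s⁻¹
  (2) [s⁻¹] · [kg·m·s⁻¹] = kg·m·s⁻²
  (3) m·s⁻¹
  (4) N·s = kg·m·s⁻²·s = kg·m·s⁻¹  ← same
Only (4) matches kg·m·s⁻¹.

(4)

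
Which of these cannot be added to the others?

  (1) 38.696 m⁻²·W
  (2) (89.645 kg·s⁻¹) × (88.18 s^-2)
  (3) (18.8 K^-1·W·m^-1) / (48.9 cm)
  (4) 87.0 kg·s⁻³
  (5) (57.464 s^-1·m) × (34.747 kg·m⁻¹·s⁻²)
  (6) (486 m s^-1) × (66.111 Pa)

(3)

Work out the base dimensions of each:
  (1) W·m⁻² = J·s⁻¹·m⁻² = kg·s⁻³
  (2) [kg·s⁻¹] · [s⁻²] = kg·s⁻³
  (3) [kg·m·s⁻³·K⁻¹] / [m] = kg·s⁻³·K⁻¹
  (4) kg·s⁻³
  (5) [m·s⁻¹] · [kg·m⁻¹·s⁻²] = kg·s⁻³
  (6) [m·s⁻¹] · [kg·m⁻¹·s⁻²] = kg·s⁻³
All reduce to kg·s⁻³ except (3), which is kg·s⁻³·K⁻¹.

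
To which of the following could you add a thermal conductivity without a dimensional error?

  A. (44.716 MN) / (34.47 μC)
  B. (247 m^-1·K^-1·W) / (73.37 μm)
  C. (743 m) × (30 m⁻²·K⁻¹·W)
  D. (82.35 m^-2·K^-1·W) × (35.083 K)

C.

Reference: [thermal conductivity] = kg·m·s⁻³·K⁻¹.
Each option:
  A. [kg·m·s⁻²] / [s·A] = kg·m·s⁻³·A⁻¹
  B. [kg·m·s⁻³·K⁻¹] / [m] = kg·s⁻³·K⁻¹
  C. [m] · [kg·s⁻³·K⁻¹] = kg·m·s⁻³·K⁻¹  ← same
  D. [kg·s⁻³·K⁻¹] · [K] = kg·s⁻³
Only C. matches kg·m·s⁻³·K⁻¹.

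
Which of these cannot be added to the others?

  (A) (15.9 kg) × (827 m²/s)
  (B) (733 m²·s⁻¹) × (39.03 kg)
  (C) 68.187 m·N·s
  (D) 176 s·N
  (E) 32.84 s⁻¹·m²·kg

Dimensions:
  (A) [kg] · [m²·s⁻¹] = kg·m²·s⁻¹
  (B) [m²·s⁻¹] · [kg] = kg·m²·s⁻¹
  (C) N·m·s = kg·m·s⁻²·m·s = kg·m²·s⁻¹
  (D) N·s = kg·m·s⁻²·s = kg·m·s⁻¹
  (E) kg·m²·s⁻¹
All reduce to kg·m²·s⁻¹ except (D), which is kg·m·s⁻¹.

(D)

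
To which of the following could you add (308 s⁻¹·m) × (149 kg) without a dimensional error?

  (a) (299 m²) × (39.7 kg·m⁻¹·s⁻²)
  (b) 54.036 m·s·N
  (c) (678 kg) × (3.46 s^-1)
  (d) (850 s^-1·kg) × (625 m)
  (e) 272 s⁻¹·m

(d)

Reference: [m·s⁻¹] · [kg] = kg·m·s⁻¹.
Each option:
  (a) [m²] · [kg·m⁻¹·s⁻²] = kg·m·s⁻²
  (b) N·m·s = kg·m·s⁻²·m·s = kg·m²·s⁻¹
  (c) [kg] · [s⁻¹] = kg·s⁻¹
  (d) [kg·s⁻¹] · [m] = kg·m·s⁻¹  ← same
  (e) m·s⁻¹
Only (d) matches kg·m·s⁻¹.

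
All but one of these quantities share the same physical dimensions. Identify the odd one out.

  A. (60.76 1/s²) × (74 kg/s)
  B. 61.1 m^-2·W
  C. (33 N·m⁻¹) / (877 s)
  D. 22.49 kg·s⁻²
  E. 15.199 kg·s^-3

D.

Dimensions:
  A. [s⁻²] · [kg·s⁻¹] = kg·s⁻³
  B. W·m⁻² = J·s⁻¹·m⁻² = kg·s⁻³
  C. [kg·s⁻²] / [s] = kg·s⁻³
  D. kg·s⁻²
  E. kg·s⁻³
All reduce to kg·s⁻³ except D., which is kg·s⁻².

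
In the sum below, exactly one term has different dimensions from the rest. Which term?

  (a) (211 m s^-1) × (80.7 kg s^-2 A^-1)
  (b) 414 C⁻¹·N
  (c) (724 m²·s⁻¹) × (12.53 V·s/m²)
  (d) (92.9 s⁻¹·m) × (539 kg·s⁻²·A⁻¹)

(c)

Dimensions:
  (a) [m·s⁻¹] · [kg·s⁻²·A⁻¹] = kg·m·s⁻³·A⁻¹
  (b) N·C⁻¹ = kg·m·s⁻²·(s·A)⁻¹ = kg·m·s⁻³·A⁻¹
  (c) [m²·s⁻¹] · [kg·s⁻²·A⁻¹] = kg·m²·s⁻³·A⁻¹
  (d) [m·s⁻¹] · [kg·s⁻²·A⁻¹] = kg·m·s⁻³·A⁻¹
All reduce to kg·m·s⁻³·A⁻¹ except (c), which is kg·m²·s⁻³·A⁻¹.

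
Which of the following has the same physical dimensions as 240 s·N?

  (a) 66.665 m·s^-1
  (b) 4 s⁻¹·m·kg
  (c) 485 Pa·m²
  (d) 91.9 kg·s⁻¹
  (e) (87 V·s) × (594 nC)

Reference: N·s = kg·m·s⁻²·s = kg·m·s⁻¹.
Each option:
  (a) m·s⁻¹
  (b) kg·m·s⁻¹  ← same
  (c) Pa·m² = N·m⁻²·m² = kg·m·s⁻²
  (d) kg·s⁻¹
  (e) [kg·m²·s⁻²·A⁻¹] · [s·A] = kg·m²·s⁻¹
Only (b) matches kg·m·s⁻¹.

(b)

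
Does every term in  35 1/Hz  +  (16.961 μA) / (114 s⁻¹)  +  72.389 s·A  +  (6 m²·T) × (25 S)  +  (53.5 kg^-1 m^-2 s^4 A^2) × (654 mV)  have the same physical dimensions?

No

Dimensions:
  35 1/Hz:  Hz⁻¹ = (s⁻¹)⁻¹ = s
  (16.961 μA) / (114 s⁻¹):  [A] / [s⁻¹] = s·A
  72.389 s·A:  A·s = s·A
  (6 m²·T) × (25 S):  [kg·m²·s⁻²·A⁻¹] · [kg⁻¹·m⁻²·s³·A²] = s·A
  (53.5 kg^-1 m^-2 s^4 A^2) × (654 mV):  [kg⁻¹·m⁻²·s⁴·A²] · [kg·m²·s⁻³·A⁻¹] = s·A
The terms do not share a single dimension (s vs s·A).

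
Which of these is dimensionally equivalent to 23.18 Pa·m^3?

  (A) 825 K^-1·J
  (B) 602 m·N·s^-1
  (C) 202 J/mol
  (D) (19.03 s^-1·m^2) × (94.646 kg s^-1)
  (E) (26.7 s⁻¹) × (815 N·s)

Reference: Pa·m³ = N·m⁻²·m³ = kg·m²·s⁻².
Each option:
  (A) J·K⁻¹ = N·m·K⁻¹ = kg·m²·s⁻²·K⁻¹
  (B) N·m·s⁻¹ = kg·m·s⁻²·m·s⁻¹ = kg·m²·s⁻³
  (C) J·mol⁻¹ = N·m·mol⁻¹ = kg·m²·s⁻²·mol⁻¹
  (D) [m²·s⁻¹] · [kg·s⁻¹] = kg·m²·s⁻²  ← same
  (E) [s⁻¹] · [kg·m·s⁻¹] = kg·m·s⁻²
Only (D) matches kg·m²·s⁻².

(D)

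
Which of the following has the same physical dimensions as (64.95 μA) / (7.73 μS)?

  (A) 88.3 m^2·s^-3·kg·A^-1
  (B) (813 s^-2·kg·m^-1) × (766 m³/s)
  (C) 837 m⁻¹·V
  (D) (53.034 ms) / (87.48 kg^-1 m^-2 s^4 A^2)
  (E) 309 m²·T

(A)

Reference: [A] / [kg⁻¹·m⁻²·s³·A²] = kg·m²·s⁻³·A⁻¹.
Each option:
  (A) kg·m²·s⁻³·A⁻¹  ← same
  (B) [kg·m⁻¹·s⁻²] · [m³·s⁻¹] = kg·m²·s⁻³
  (C) V·m⁻¹ = J·C⁻¹·m⁻¹ = kg·m·s⁻³·A⁻¹
  (D) [s] / [kg⁻¹·m⁻²·s⁴·A²] = kg·m²·s⁻³·A⁻²
  (E) T·m² = Wb·m⁻²·m² = kg·m²·s⁻²·A⁻¹
Only (A) matches kg·m²·s⁻³·A⁻¹.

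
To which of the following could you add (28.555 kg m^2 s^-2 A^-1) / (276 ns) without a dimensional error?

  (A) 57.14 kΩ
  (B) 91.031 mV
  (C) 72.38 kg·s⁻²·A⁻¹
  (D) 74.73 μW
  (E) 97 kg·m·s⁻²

Reference: [kg·m²·s⁻²·A⁻¹] / [s] = kg·m²·s⁻³·A⁻¹.
Each option:
  (A) Ω = V·A⁻¹ = kg·m²·s⁻³·A⁻²
  (B) V = J·C⁻¹ = kg·m²·s⁻³·A⁻¹  ← same
  (C) kg·s⁻²·A⁻¹
  (D) W = J·s⁻¹ = kg·m²·s⁻³
  (E) kg·m·s⁻²
Only (B) matches kg·m²·s⁻³·A⁻¹.

(B)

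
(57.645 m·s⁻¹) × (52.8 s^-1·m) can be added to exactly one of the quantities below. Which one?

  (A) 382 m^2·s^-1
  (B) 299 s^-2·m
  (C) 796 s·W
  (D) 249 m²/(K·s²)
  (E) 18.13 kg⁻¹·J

Reference: [m·s⁻¹] · [m·s⁻¹] = m²·s⁻².
Each option:
  (A) m²·s⁻¹
  (B) m·s⁻²
  (C) W·s = J·s⁻¹·s = kg·m²·s⁻²
  (D) m²·s⁻²·K⁻¹
  (E) J·kg⁻¹ = N·m·kg⁻¹ = m²·s⁻²  ← same
Only (E) matches m²·s⁻².

(E)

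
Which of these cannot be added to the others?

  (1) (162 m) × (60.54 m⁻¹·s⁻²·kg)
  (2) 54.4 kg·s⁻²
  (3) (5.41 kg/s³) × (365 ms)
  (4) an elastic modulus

In SI base units:
  (1) [m] · [kg·m⁻¹·s⁻²] = kg·s⁻²
  (2) kg·s⁻²
  (3) [kg·s⁻³] · [s] = kg·s⁻²
  (4) [elastic modulus] = kg·m⁻¹·s⁻²
All reduce to kg·s⁻² except (4), which is kg·m⁻¹·s⁻².

(4)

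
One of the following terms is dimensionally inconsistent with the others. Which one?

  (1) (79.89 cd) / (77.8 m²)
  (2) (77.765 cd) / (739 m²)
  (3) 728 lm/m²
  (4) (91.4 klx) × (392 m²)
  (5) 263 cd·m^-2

Reduce each to base SI dimensions:
  (1) [cd] / [m²] = m⁻²·cd
  (2) [cd] / [m²] = m⁻²·cd
  (3) lm·m⁻² = cd·m⁻² = m⁻²·cd
  (4) [m⁻²·cd] · [m²] = cd
  (5) cd·m⁻² = m⁻²·cd
All reduce to m⁻²·cd except (4), which is cd.

(4)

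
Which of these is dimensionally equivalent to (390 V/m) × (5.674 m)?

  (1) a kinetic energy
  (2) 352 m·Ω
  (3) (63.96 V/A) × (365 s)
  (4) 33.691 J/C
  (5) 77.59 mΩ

(4)

Reference: [kg·m·s⁻³·A⁻¹] · [m] = kg·m²·s⁻³·A⁻¹.
Each option:
  (1) [kinetic energy] = kg·m²·s⁻²
  (2) Ω·m = V·A⁻¹·m = kg·m³·s⁻³·A⁻²
  (3) [kg·m²·s⁻³·A⁻²] · [s] = kg·m²·s⁻²·A⁻²
  (4) J·C⁻¹ = N·m·(s·A)⁻¹ = kg·m²·s⁻³·A⁻¹  ← same
  (5) Ω = V·A⁻¹ = kg·m²·s⁻³·A⁻²
Only (4) matches kg·m²·s⁻³·A⁻¹.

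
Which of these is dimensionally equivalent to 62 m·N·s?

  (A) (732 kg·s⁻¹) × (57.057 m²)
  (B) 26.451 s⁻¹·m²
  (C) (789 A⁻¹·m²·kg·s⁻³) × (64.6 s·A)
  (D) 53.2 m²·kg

(A)

Reference: N·m·s = kg·m·s⁻²·m·s = kg·m²·s⁻¹.
Each option:
  (A) [kg·s⁻¹] · [m²] = kg·m²·s⁻¹  ← same
  (B) m²·s⁻¹
  (C) [kg·m²·s⁻³·A⁻¹] · [s·A] = kg·m²·s⁻²
  (D) kg·m²
Only (A) matches kg·m²·s⁻¹.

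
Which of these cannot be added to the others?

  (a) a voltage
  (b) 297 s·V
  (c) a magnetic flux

(a)

Work out the base dimensions of each:
  (a) [voltage] = kg·m²·s⁻³·A⁻¹
  (b) V·s = J·C⁻¹·s = kg·m²·s⁻²·A⁻¹
  (c) [magnetic flux] = kg·m²·s⁻²·A⁻¹
All reduce to kg·m²·s⁻²·A⁻¹ except (a), which is kg·m²·s⁻³·A⁻¹.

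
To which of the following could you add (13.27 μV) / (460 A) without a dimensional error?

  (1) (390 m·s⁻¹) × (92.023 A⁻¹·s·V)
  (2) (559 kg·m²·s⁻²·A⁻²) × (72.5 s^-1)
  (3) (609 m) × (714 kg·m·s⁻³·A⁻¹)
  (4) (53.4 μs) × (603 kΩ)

Reference: [kg·m²·s⁻³·A⁻¹] / [A] = kg·m²·s⁻³·A⁻².
Each option:
  (1) [m·s⁻¹] · [kg·m²·s⁻²·A⁻²] = kg·m³·s⁻³·A⁻²
  (2) [kg·m²·s⁻²·A⁻²] · [s⁻¹] = kg·m²·s⁻³·A⁻²  ← same
  (3) [m] · [kg·m·s⁻³·A⁻¹] = kg·m²·s⁻³·A⁻¹
  (4) [s] · [kg·m²·s⁻³·A⁻²] = kg·m²·s⁻²·A⁻²
Only (2) matches kg·m²·s⁻³·A⁻².

(2)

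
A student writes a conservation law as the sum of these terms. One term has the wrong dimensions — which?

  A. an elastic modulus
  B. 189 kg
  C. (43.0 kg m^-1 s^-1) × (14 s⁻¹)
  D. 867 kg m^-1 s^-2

Work out the base dimensions of each:
  A. [elastic modulus] = kg·m⁻¹·s⁻²
  B. kg
  C. [kg·m⁻¹·s⁻¹] · [s⁻¹] = kg·m⁻¹·s⁻²
  D. kg·m⁻¹·s⁻²
All reduce to kg·m⁻¹·s⁻² except B., which is kg.

B.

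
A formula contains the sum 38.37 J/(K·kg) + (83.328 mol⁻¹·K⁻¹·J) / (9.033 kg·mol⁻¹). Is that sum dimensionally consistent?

In SI base units:
  38.37 J/(K·kg):  J·kg⁻¹·K⁻¹ = N·m·kg⁻¹·K⁻¹ = m²·s⁻²·K⁻¹
  (83.328 mol⁻¹·K⁻¹·J) / (9.033 kg·mol⁻¹):  [kg·m²·s⁻²·K⁻¹·mol⁻¹] / [kg·mol⁻¹] = m²·s⁻²·K⁻¹
Both are m²·s⁻²·K⁻¹, so they have the same dimensions and can be added.

Yes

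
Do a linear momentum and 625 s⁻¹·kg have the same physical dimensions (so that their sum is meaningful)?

Work out the base dimensions of each:
  a linear momentum:  [linear momentum] = kg·m·s⁻¹
  625 s⁻¹·kg:  kg·s⁻¹
kg·m·s⁻¹ ≠ kg·s⁻¹, so they cannot be added.

No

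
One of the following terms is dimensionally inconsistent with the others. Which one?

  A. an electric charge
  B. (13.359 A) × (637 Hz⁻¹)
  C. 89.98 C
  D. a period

Work out the base dimensions of each:
  A. [electric charge] = s·A
  B. [A] · [s] = s·A
  C. C = s·A
  D. [period] = s
All reduce to s·A except D., which is s.

D.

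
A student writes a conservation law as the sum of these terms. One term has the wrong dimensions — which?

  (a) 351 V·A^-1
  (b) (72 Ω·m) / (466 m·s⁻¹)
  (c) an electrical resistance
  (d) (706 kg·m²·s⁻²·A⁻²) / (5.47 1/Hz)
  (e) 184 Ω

Expand each in SI base units:
  (a) V·A⁻¹ = J·C⁻¹·A⁻¹ = kg·m²·s⁻³·A⁻²
  (b) [kg·m³·s⁻³·A⁻²] / [m·s⁻¹] = kg·m²·s⁻²·A⁻²
  (c) [electrical resistance] = kg·m²·s⁻³·A⁻²
  (d) [kg·m²·s⁻²·A⁻²] / [s] = kg·m²·s⁻³·A⁻²
  (e) Ω = V·A⁻¹ = kg·m²·s⁻³·A⁻²
All reduce to kg·m²·s⁻³·A⁻² except (b), which is kg·m²·s⁻²·A⁻².

(b)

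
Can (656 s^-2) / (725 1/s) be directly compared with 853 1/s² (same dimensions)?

No

Work out the base dimensions of each:
  (656 s^-2) / (725 1/s):  [s⁻²] / [s⁻¹] = s⁻¹
  853 1/s²:  s⁻²
s⁻¹ ≠ s⁻², so they cannot be added.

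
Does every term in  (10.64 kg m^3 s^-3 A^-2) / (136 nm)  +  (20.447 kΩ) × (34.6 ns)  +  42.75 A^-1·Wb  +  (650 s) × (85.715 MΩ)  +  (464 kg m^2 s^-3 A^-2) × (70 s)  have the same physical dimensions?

No

In SI base units:
  (10.64 kg m^3 s^-3 A^-2) / (136 nm):  [kg·m³·s⁻³·A⁻²] / [m] = kg·m²·s⁻³·A⁻²
  (20.447 kΩ) × (34.6 ns):  [kg·m²·s⁻³·A⁻²] · [s] = kg·m²·s⁻²·A⁻²
  42.75 A^-1·Wb:  Wb·A⁻¹ = V·s·A⁻¹ = kg·m²·s⁻²·A⁻²
  (650 s) × (85.715 MΩ):  [s] · [kg·m²·s⁻³·A⁻²] = kg·m²·s⁻²·A⁻²
  (464 kg m^2 s^-3 A^-2) × (70 s):  [kg·m²·s⁻³·A⁻²] · [s] = kg·m²·s⁻²·A⁻²
The terms do not share a single dimension (kg·m²·s⁻²·A⁻² vs kg·m²·s⁻³·A⁻²).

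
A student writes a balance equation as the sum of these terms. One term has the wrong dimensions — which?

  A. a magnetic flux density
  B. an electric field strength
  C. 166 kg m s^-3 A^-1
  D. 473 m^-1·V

A.

Reduce each to base SI dimensions:
  A. [magnetic flux density] = kg·s⁻²·A⁻¹
  B. [electric field strength] = kg·m·s⁻³·A⁻¹
  C. kg·m·s⁻³·A⁻¹
  D. V·m⁻¹ = J·C⁻¹·m⁻¹ = kg·m·s⁻³·A⁻¹
All reduce to kg·m·s⁻³·A⁻¹ except A., which is kg·s⁻²·A⁻¹.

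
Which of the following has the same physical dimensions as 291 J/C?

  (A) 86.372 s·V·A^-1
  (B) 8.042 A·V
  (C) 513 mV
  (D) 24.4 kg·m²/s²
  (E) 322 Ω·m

Reference: J·C⁻¹ = N·m·(s·A)⁻¹ = kg·m²·s⁻³·A⁻¹.
Each option:
  (A) V·s·A⁻¹ = J·C⁻¹·s·A⁻¹ = kg·m²·s⁻²·A⁻²
  (B) V·A = J·C⁻¹·A = kg·m²·s⁻³
  (C) V = J·C⁻¹ = kg·m²·s⁻³·A⁻¹  ← same
  (D) kg·m²·s⁻²
  (E) Ω·m = V·A⁻¹·m = kg·m³·s⁻³·A⁻²
Only (C) matches kg·m²·s⁻³·A⁻¹.

(C)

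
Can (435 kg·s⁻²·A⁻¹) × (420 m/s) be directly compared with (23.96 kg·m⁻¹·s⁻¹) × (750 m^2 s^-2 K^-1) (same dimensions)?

No

Reduce each to base SI dimensions:
  (435 kg·s⁻²·A⁻¹) × (420 m/s):  [kg·s⁻²·A⁻¹] · [m·s⁻¹] = kg·m·s⁻³·A⁻¹
  (23.96 kg·m⁻¹·s⁻¹) × (750 m^2 s^-2 K^-1):  [kg·m⁻¹·s⁻¹] · [m²·s⁻²·K⁻¹] = kg·m·s⁻³·K⁻¹
kg·m·s⁻³·A⁻¹ ≠ kg·m·s⁻³·K⁻¹, so they cannot be added.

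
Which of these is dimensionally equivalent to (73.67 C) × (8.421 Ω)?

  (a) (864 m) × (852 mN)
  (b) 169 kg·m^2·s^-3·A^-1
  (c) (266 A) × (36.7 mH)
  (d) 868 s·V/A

Reference: [s·A] · [kg·m²·s⁻³·A⁻²] = kg·m²·s⁻²·A⁻¹.
Each option:
  (a) [m] · [kg·m·s⁻²] = kg·m²·s⁻²
  (b) kg·m²·s⁻³·A⁻¹
  (c) [A] · [kg·m²·s⁻²·A⁻²] = kg·m²·s⁻²·A⁻¹  ← same
  (d) V·s·A⁻¹ = J·C⁻¹·s·A⁻¹ = kg·m²·s⁻²·A⁻²
Only (c) matches kg·m²·s⁻²·A⁻¹.

(c)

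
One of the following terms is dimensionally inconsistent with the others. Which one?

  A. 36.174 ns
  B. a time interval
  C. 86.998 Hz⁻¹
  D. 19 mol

Work out the base dimensions of each:
  A. s
  B. [time interval] = s
  C. Hz⁻¹ = (s⁻¹)⁻¹ = s
  D. mol
All reduce to s except D., which is mol.

D.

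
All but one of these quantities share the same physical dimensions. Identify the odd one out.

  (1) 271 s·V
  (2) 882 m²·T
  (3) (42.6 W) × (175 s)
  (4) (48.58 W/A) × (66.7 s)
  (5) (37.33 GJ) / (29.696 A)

Expand each in SI base units:
  (1) V·s = J·C⁻¹·s = kg·m²·s⁻²·A⁻¹
  (2) T·m² = Wb·m⁻²·m² = kg·m²·s⁻²·A⁻¹
  (3) [kg·m²·s⁻³] · [s] = kg·m²·s⁻²
  (4) [kg·m²·s⁻³·A⁻¹] · [s] = kg·m²·s⁻²·A⁻¹
  (5) [kg·m²·s⁻²] / [A] = kg·m²·s⁻²·A⁻¹
All reduce to kg·m²·s⁻²·A⁻¹ except (3), which is kg·m²·s⁻².

(3)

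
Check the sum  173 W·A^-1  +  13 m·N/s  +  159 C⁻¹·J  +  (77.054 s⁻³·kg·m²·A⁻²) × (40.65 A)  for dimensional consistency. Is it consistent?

No

Work out the base dimensions of each:
  173 W·A^-1:  W·A⁻¹ = J·s⁻¹·A⁻¹ = kg·m²·s⁻³·A⁻¹
  13 m·N/s:  N·m·s⁻¹ = kg·m·s⁻²·m·s⁻¹ = kg·m²·s⁻³
  159 C⁻¹·J:  J·C⁻¹ = N·m·(s·A)⁻¹ = kg·m²·s⁻³·A⁻¹
  (77.054 s⁻³·kg·m²·A⁻²) × (40.65 A):  [kg·m²·s⁻³·A⁻²] · [A] = kg·m²·s⁻³·A⁻¹
The terms do not share a single dimension (kg·m²·s⁻³ vs kg·m²·s⁻³·A⁻¹).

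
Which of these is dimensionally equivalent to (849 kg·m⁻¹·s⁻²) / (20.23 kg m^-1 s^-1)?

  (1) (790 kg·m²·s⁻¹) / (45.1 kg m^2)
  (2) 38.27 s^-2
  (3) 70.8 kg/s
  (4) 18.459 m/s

(1)

Reference: [kg·m⁻¹·s⁻²] / [kg·m⁻¹·s⁻¹] = s⁻¹.
Each option:
  (1) [kg·m²·s⁻¹] / [kg·m²] = s⁻¹  ← same
  (2) s⁻²
  (3) kg·s⁻¹
  (4) m·s⁻¹
Only (1) matches s⁻¹.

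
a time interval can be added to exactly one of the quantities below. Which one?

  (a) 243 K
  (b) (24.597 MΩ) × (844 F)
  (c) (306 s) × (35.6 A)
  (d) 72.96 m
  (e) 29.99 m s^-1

Reference: [time interval] = s.
Each option:
  (a) K
  (b) [kg·m²·s⁻³·A⁻²] · [kg⁻¹·m⁻²·s⁴·A²] = s  ← same
  (c) [s] · [A] = s·A
  (d) m
  (e) m·s⁻¹
Only (b) matches s.

(b)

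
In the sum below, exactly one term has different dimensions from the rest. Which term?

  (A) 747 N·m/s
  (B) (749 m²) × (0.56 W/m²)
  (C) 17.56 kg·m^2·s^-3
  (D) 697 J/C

(D)

Dimensions:
  (A) N·m·s⁻¹ = kg·m·s⁻²·m·s⁻¹ = kg·m²·s⁻³
  (B) [m²] · [kg·s⁻³] = kg·m²·s⁻³
  (C) kg·m²·s⁻³
  (D) J·C⁻¹ = N·m·(s·A)⁻¹ = kg·m²·s⁻³·A⁻¹
All reduce to kg·m²·s⁻³ except (D), which is kg·m²·s⁻³·A⁻¹.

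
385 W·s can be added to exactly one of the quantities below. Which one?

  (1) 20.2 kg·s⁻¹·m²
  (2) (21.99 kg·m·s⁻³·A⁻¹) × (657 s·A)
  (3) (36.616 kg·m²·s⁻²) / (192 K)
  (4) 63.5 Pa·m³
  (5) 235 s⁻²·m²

Reference: W·s = J·s⁻¹·s = kg·m²·s⁻².
Each option:
  (1) kg·m²·s⁻¹
  (2) [kg·m·s⁻³·A⁻¹] · [s·A] = kg·m·s⁻²
  (3) [kg·m²·s⁻²] / [K] = kg·m²·s⁻²·K⁻¹
  (4) Pa·m³ = N·m⁻²·m³ = kg·m²·s⁻²  ← same
  (5) m²·s⁻²
Only (4) matches kg·m²·s⁻².

(4)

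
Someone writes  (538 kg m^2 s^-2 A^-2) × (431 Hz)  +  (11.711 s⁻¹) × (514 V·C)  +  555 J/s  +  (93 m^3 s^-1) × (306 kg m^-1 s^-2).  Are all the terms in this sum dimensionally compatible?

No

Dimensions:
  (538 kg m^2 s^-2 A^-2) × (431 Hz):  [kg·m²·s⁻²·A⁻²] · [s⁻¹] = kg·m²·s⁻³·A⁻²
  (11.711 s⁻¹) × (514 V·C):  [s⁻¹] · [kg·m²·s⁻²] = kg·m²·s⁻³
  555 J/s:  J·s⁻¹ = N·m·s⁻¹ = kg·m²·s⁻³
  (93 m^3 s^-1) × (306 kg m^-1 s^-2):  [m³·s⁻¹] · [kg·m⁻¹·s⁻²] = kg·m²·s⁻³
The terms do not share a single dimension (kg·m²·s⁻³ vs kg·m²·s⁻³·A⁻²).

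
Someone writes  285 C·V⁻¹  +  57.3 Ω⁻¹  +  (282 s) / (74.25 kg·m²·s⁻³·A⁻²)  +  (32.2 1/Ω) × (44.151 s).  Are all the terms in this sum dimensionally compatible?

No

Dimensions:
  285 C·V⁻¹:  C·V⁻¹ = s·A·(J·C⁻¹)⁻¹ = kg⁻¹·m⁻²·s⁴·A²
  57.3 Ω⁻¹:  Ω⁻¹ = (V·A⁻¹)⁻¹ = kg⁻¹·m⁻²·s³·A²
  (282 s) / (74.25 kg·m²·s⁻³·A⁻²):  [s] / [kg·m²·s⁻³·A⁻²] = kg⁻¹·m⁻²·s⁴·A²
  (32.2 1/Ω) × (44.151 s):  [kg⁻¹·m⁻²·s³·A²] · [s] = kg⁻¹·m⁻²·s⁴·A²
The terms do not share a single dimension (kg⁻¹·m⁻²·s³·A² vs kg⁻¹·m⁻²·s⁴·A²).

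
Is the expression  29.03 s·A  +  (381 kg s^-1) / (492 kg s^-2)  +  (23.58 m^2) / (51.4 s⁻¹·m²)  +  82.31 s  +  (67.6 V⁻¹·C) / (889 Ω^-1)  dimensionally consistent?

No

Dimensions:
  29.03 s·A:  A·s = s·A
  (381 kg s^-1) / (492 kg s^-2):  [kg·s⁻¹] / [kg·s⁻²] = s
  (23.58 m^2) / (51.4 s⁻¹·m²):  [m²] / [m²·s⁻¹] = s
  82.31 s:  s
  (67.6 V⁻¹·C) / (889 Ω^-1):  [kg⁻¹·m⁻²·s⁴·A²] / [kg⁻¹·m⁻²·s³·A²] = s
The terms do not share a single dimension (s vs s·A).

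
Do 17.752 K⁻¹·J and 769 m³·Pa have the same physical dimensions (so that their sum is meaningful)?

Dimensions:
  17.752 K⁻¹·J:  J·K⁻¹ = N·m·K⁻¹ = kg·m²·s⁻²·K⁻¹
  769 m³·Pa:  Pa·m³ = N·m⁻²·m³ = kg·m²·s⁻²
kg·m²·s⁻²·K⁻¹ ≠ kg·m²·s⁻², so they cannot be added.

No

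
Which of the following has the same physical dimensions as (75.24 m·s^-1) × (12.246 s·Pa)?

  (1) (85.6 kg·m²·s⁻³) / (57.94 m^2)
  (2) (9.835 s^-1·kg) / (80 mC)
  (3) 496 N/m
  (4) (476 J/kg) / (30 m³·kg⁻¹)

Reference: [m·s⁻¹] · [kg·m⁻¹·s⁻¹] = kg·s⁻².
Each option:
  (1) [kg·m²·s⁻³] / [m²] = kg·s⁻³
  (2) [kg·s⁻¹] / [s·A] = kg·s⁻²·A⁻¹
  (3) N·m⁻¹ = kg·m·s⁻²·m⁻¹ = kg·s⁻²  ← same
  (4) [m²·s⁻²] / [kg⁻¹·m³] = kg·m⁻¹·s⁻²
Only (3) matches kg·s⁻².

(3)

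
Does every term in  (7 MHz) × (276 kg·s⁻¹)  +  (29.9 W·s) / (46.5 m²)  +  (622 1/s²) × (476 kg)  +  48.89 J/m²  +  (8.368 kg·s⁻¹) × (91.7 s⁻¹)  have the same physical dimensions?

Yes

Reduce each to base SI dimensions:
  (7 MHz) × (276 kg·s⁻¹):  [s⁻¹] · [kg·s⁻¹] = kg·s⁻²
  (29.9 W·s) / (46.5 m²):  [kg·m²·s⁻²] / [m²] = kg·s⁻²
  (622 1/s²) × (476 kg):  [s⁻²] · [kg] = kg·s⁻²
  48.89 J/m²:  J·m⁻² = N·m·m⁻² = kg·s⁻²
  (8.368 kg·s⁻¹) × (91.7 s⁻¹):  [kg·s⁻¹] · [s⁻¹] = kg·s⁻²
Every term reduces to kg·s⁻².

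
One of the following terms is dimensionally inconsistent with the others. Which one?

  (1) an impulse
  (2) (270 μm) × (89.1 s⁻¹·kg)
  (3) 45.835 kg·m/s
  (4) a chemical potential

Dimensions:
  (1) [impulse] = kg·m·s⁻¹
  (2) [m] · [kg·s⁻¹] = kg·m·s⁻¹
  (3) kg·m·s⁻¹
  (4) [chemical potential] = kg·m²·s⁻²·mol⁻¹
All reduce to kg·m·s⁻¹ except (4), which is kg·m²·s⁻²·mol⁻¹.

(4)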